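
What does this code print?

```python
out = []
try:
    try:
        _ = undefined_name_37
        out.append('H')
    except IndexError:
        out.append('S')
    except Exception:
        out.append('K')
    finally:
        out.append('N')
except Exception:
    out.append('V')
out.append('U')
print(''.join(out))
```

Execution trace: 'K' (inner except Exception) → 'N' (inner finally) → 'U' (after the try/except). Output: KNU

Answer: KNU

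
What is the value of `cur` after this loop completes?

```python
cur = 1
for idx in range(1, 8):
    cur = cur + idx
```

Start at 1, add 1 through 7
`cur` takes the values: 1 → 2 → 4 → 7 → 11 → 16 → 22 → 29

Answer: 29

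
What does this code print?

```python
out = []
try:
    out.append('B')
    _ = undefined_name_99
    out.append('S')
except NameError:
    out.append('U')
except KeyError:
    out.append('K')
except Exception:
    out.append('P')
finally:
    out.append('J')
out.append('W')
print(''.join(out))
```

Execution trace: 'B' (try body) → 'U' (except NameError) → 'J' (finally) → 'W' (after the try/except). Output: BUJW

Answer: BUJW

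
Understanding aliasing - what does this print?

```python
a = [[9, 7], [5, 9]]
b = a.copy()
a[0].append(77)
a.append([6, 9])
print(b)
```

Key concept: shallow copy with nested lists.
Step by step:
`a = [[9, 7], [5, 9]]` → a = [[9, 7], [5, 9]]
`b = a.copy()` → b = [[9, 7], [5, 9]]
`a[0].append(77)` → a = [[9, 7, 77], [5, 9]]; b = [[9, 7, 77], [5, 9]]
`a.append([6, 9])` → a = [[9, 7, 77], [5, 9], [6, 9]]
`print(b)` → prints [[9, 7, 77], [5, 9]]

Answer: [[9, 7, 77], [5, 9]]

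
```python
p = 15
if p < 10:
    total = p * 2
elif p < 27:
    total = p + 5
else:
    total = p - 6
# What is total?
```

Trace:
`p = 15` → p = 15
`if p < 10: ...` → p < 10 is False, p < 27 is True → total = 20
So total = 20

Answer: 20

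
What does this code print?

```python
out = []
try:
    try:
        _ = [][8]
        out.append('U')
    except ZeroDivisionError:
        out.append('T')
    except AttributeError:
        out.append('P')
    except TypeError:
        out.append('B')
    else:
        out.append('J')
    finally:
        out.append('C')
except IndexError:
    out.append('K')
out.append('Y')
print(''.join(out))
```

Execution trace: 'C' (finally) → 'K' (outer except IndexError) → 'Y' (after the try/except). Output: CKY

Answer: CKY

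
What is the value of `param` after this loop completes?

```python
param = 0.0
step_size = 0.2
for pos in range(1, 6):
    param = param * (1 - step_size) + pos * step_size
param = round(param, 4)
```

Moving average with lr=0.2
`param` takes the values: 0.0 → 0.2 → 0.56 → 1.048 → 1.6384 → 2.31072 → 2.3107

Answer: 2.3107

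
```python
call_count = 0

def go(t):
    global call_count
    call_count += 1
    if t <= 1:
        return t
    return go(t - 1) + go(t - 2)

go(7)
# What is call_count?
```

Calls(t) = 1 + Calls(t-1) + Calls(t-2); Calls(0)=Calls(1)=1. For t=7 this gives 41.

Answer: 41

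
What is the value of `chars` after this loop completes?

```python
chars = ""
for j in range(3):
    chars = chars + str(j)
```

Concatenate digits 0 to 2
`chars` takes the values: "" → "0" → "01" → "012"

Answer: "012"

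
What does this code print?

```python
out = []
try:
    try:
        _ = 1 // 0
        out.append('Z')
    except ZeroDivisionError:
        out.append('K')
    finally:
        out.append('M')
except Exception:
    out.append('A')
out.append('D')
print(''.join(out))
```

Execution trace: 'K' (inner except ZeroDivisionError) → 'M' (inner finally) → 'D' (after the try/except). Output: KMD

Answer: KMD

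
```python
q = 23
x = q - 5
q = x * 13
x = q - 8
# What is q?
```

Trace:
`q = 23` → q = 23
`x = q - 5` → x = 18
`q = x * 13` → q = 234
`x = q - 8` → x = 226
So q = 234

Answer: 234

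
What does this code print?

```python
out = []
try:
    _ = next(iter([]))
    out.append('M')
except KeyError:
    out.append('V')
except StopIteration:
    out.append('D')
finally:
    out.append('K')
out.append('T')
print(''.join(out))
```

Execution trace: 'D' (except StopIteration) → 'K' (finally) → 'T' (after the try/except). Output: DKT

Answer: DKT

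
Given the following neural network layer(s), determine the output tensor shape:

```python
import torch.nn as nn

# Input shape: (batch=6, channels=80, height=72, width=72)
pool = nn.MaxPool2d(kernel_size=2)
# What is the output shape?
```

Input: (6, 80, 72, 72) -> Output: (6, 80, 36, 36)

Answer: (6, 80, 36, 36)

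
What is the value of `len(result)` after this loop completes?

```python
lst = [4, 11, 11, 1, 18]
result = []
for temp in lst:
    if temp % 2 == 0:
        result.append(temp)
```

Count even numbers in [4, 11, 11, 1, 18]
`result` takes the values: [] → [4] → [4, 18]
So `len(result)` = 2

Answer: 2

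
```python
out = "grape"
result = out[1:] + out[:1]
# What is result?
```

Trace:
`out = "grape"` → out = 'grape'
`result = out[1:] + out[:1]` → result = 'rapeg'
So result = 'rapeg'

Answer: 'rapeg'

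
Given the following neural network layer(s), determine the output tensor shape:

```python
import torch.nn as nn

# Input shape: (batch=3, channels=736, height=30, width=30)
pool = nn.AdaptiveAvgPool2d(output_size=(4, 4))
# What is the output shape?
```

Input: (3, 736, 30, 30) -> Output: (3, 736, 4, 4)

Answer: (3, 736, 4, 4)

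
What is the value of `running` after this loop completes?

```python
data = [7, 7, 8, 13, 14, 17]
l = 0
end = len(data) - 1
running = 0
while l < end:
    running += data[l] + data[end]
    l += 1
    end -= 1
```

Sum of pairs from ends
`running` takes the values: 0 → 24 → 45 → 66

Answer: 66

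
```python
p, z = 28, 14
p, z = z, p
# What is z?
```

Trace:
`p, z = 28, 14` → p = 28; z = 14
`p, z = z, p` → p = 14; z = 28
So z = 28

Answer: 28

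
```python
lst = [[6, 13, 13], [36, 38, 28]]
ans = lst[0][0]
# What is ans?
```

Trace:
`lst = [[6, 13, 13], [36, 38, 28]]` → lst = [[6, 13, 13], [36, 38, 28]]
`ans = lst[0][0]` → ans = 6
So ans = 6

Answer: 6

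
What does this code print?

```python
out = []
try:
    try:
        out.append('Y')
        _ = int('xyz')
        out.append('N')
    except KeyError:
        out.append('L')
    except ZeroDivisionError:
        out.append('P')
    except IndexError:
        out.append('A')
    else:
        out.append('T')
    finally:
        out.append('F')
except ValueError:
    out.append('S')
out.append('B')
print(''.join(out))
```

Execution trace: 'Y' (inner try body) → 'F' (inner finally) → 'S' (outer except ValueError) → 'B' (after the try/except). Output: YFSB

Answer: YFSB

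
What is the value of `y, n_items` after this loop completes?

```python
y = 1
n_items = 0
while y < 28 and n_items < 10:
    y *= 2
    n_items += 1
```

Double until >= 28 or 10 iterations
`y, n_items` takes the values: (1, 0) → (2, 0) → (2, 1) → (4, 1) → (4, 2) → (8, 2) → (8, 3) → (16, 3) → (16, 4) → (32, 4) → (32, 5)

Answer: 32, 5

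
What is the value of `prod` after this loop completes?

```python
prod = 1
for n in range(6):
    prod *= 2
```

2^6 = 64
`prod` takes the values: 1 → 2 → 4 → 8 → 16 → 32 → 64

Answer: 64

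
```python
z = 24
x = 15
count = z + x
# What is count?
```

Trace:
`z = 24` → z = 24
`x = 15` → x = 15
`count = z + x` → count = 39
So count = 39

Answer: 39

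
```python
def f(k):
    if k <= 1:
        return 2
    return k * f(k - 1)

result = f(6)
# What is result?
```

f(6) = 6 * 5 * 4 * 3 * 2 * 2 = 1440

Answer: 1440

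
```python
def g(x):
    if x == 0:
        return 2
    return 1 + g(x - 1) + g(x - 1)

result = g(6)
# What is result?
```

g(x) = 1 + 2·g(x-1), g(0)=2. Closed form: (2+1)·2^6 - 1 = 191.

Answer: 191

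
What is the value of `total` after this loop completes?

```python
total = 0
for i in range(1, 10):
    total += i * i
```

Sum of squares 1² to 9² = 285
`total` takes the values: 0 → 1 → 5 → 14 → 30 → 55 → 91 → 140 → 204 → 285

Answer: 285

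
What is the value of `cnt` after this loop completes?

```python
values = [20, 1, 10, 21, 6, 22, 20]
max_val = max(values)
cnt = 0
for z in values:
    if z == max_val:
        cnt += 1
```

Count of max value 22 in [20, 1, 10, 21, 6, 22, 20]
`cnt` takes the values: 0 → 1

Answer: 1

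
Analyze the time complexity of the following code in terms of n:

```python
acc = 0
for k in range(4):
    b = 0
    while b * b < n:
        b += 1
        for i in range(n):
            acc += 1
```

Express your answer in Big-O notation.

Each loop level contributes: 1 × √n × n. Multiplying the contributions gives O(n√n).

Answer: O(n√n)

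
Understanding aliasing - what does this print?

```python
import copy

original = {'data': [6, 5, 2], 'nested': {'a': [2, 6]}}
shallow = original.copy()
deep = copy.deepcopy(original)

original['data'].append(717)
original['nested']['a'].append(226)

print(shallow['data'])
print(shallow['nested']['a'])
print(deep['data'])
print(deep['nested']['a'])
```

Key concept: comparing shallow vs deep copy.
Step by step:
`original = {'data': [6, 5, 2], 'nested': {'a': [2, 6]}}` → original = {'data': [6, 5, 2], 'nested': {'a': [2, 6]}}
`shallow = original.copy()` → shallow = {'data': [6, 5, 2], 'nested': {'a': [2, 6]}}
`deep = copy.deepcopy(original)` → deep = {'data': [6, 5, 2], 'nested': {'a': [2, 6]}}
`original['data'].append(717)` → original = {'data': [6, 5, 2, 717], 'nested': {'a': [2, 6]}}; shallow = {'data': [6, 5, 2, 717], 'nested': {'a': [2, 6]}}
`original['nested']['a'].append(226)` → original = {'data': [6, 5, 2, 717], 'nested': {'a': [2, 6, 226]}}; shallow = {'data': [6, 5, 2, 717], 'nested': {'a': [2, 6, 226]}}
`print(shallow['data'])` → prints [6, 5, 2, 717]
`print(shallow['nested']['a'])` → prints [2, 6, 226]
`print(deep['data'])` → prints [6, 5, 2]
`print(deep['nested']['a'])` → prints [2, 6]

Answer:
[6, 5, 2, 717]
[2, 6, 226]
[6, 5, 2]
[2, 6]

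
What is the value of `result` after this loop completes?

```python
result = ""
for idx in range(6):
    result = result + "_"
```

Repeat '_' 6 times
`result` takes the values: "" → "_" → "__" → "___" → "____" → "_____" → "______"

Answer: "______"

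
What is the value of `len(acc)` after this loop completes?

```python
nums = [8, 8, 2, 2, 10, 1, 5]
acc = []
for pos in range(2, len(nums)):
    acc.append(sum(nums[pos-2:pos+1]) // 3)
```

Number of 3-element averages
`acc` takes the values: [] → [6] → [6, 4] → [6, 4, 4] → [6, 4, 4, 4] → [6, 4, 4, 4, 5]
So `len(acc)` = 5

Answer: 5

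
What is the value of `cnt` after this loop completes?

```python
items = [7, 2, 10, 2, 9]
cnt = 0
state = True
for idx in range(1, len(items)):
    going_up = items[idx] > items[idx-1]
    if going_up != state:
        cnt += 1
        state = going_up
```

Count direction changes in [7, 2, 10, 2, 9]
`cnt` takes the values: 0 → 1 → 2 → 3 → 4

Answer: 4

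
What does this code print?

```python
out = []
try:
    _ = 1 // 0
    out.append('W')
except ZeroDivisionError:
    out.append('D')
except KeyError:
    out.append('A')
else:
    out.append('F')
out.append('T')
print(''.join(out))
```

Execution trace: 'D' (except ZeroDivisionError) → 'T' (after the try/except). Output: DT

Answer: DT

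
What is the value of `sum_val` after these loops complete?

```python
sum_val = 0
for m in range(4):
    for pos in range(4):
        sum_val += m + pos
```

Sum of all m+pos for m,pos in 4x4
`sum_val` takes the values: 0 → 1 → 3 → 6 → 7 → 9 → 12 → 16 → 18 → 21 → 25 → 30 → 33 → 37 → 42 → 48

Answer: 48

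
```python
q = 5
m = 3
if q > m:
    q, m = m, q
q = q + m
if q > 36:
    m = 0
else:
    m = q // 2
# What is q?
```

Trace:
`q = 5` → q = 5
`m = 3` → m = 3
`if q > m: ...` → q > m is True → q = 3; m = 5
`q = q + m` → q = 8
`if q > 36: ...` → q > 36 is False, take else branch → m = 4
So q = 8

Answer: 8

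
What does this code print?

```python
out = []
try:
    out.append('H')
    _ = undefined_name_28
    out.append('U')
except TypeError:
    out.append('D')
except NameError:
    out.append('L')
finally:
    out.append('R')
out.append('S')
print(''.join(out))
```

Execution trace: 'H' (try body) → 'L' (except NameError) → 'R' (finally) → 'S' (after the try/except). Output: HLRS

Answer: HLRS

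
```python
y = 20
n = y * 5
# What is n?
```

Trace:
`y = 20` → y = 20
`n = y * 5` → n = 100
So n = 100

Answer: 100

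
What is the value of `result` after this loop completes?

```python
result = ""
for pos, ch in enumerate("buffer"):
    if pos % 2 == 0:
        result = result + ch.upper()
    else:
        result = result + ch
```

Uppercase even positions in 'buffer'
`result` takes the values: "" → "B" → "Bu" → "BuF" → "BuFf" → "BuFfE" → "BuFfEr"

Answer: "BuFfEr"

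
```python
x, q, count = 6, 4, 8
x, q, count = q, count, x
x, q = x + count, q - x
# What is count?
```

Trace:
`x, q, count = 6, 4, 8` → x = 6; q = 4; count = 8
`x, q, count = q, count, x` → x = 4; q = 8; count = 6
`x, q = x + count, q - x` → x = 10; q = 4
So count = 6

Answer: 6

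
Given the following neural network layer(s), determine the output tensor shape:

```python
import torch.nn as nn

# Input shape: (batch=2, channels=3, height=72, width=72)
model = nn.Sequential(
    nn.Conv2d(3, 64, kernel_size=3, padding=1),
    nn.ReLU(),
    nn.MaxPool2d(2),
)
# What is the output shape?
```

Input: (2, 3, 72, 72) -> after Conv2d: (2, 64, 72, 72) -> after ReLU: (2, 64, 72, 72) -> Output: (2, 64, 36, 36)

Answer: (2, 64, 36, 36)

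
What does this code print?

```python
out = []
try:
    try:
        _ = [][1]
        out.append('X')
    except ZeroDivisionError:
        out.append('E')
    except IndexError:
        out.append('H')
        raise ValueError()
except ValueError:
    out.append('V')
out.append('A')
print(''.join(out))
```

Execution trace: 'H' (inner except IndexError) → 'V' (outer except ValueError) → 'A' (after the try/except). Output: HVA

Answer: HVA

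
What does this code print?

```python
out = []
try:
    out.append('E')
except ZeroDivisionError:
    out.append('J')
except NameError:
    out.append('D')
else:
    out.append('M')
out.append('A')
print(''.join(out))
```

Execution trace: 'E' (try body, no exception) → 'M' (else) → 'A' (after the try/except). Output: EMA

Answer: EMA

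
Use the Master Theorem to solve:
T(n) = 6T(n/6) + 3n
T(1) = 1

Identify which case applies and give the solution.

a=6, b=6, f(n)=3n. log_6(6) = 1. Since c=1 = 1, Case 2 applies: T(n) = Θ(n^log_b(a) · log n) = O(n log n).

Answer: O(n log n) - Case 2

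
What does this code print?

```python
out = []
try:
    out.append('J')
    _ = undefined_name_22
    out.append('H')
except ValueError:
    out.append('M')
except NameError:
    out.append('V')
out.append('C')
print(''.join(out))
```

Execution trace: 'J' (try body) → 'V' (except NameError) → 'C' (after the try/except). Output: JVC

Answer: JVC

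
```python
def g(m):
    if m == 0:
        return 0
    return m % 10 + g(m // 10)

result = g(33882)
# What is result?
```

Sum of digits of 33882: 2 + 8 + 8 + 3 + 3 = 24

Answer: 24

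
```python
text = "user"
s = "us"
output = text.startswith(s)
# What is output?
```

Trace:
`text = "user"` → text = 'user'
`s = "us"` → s = 'us'
`output = text.startswith(s)` → output = True
So output = True

Answer: True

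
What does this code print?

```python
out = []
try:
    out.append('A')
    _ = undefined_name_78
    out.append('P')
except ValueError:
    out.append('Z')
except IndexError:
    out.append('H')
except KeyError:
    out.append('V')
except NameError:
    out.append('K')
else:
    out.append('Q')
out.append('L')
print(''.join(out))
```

Execution trace: 'A' (try body) → 'K' (except NameError) → 'L' (after the try/except). Output: AKL

Answer: AKL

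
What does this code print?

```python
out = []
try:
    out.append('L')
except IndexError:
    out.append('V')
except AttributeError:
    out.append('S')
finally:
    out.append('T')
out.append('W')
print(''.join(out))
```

Execution trace: 'L' (try body, no exception) → 'T' (finally) → 'W' (after the try/except). Output: LTW

Answer: LTW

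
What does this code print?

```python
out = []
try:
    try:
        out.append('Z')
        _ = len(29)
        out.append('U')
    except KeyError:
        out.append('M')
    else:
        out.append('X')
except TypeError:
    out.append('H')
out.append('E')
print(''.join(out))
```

Execution trace: 'Z' (inner try body) → 'H' (outer except TypeError) → 'E' (after the try/except). Output: ZHE

Answer: ZHE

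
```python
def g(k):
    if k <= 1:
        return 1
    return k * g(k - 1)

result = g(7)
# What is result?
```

g(7) = 7 * 6 * 5 * 4 * 3 * 2 * 1 = 5040

Answer: 5040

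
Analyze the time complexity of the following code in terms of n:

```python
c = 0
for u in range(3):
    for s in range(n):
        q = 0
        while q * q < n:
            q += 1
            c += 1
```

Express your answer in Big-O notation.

Each loop level contributes: 1 × n × √n. Multiplying the contributions gives O(n√n).

Answer: O(n√n)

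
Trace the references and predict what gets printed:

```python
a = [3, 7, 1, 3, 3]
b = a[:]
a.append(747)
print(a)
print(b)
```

Key concept: slice [:] creates copy.
Step by step:
`a = [3, 7, 1, 3, 3]` → a = [3, 7, 1, 3, 3]
`b = a[:]` → b = [3, 7, 1, 3, 3]
`a.append(747)` → a = [3, 7, 1, 3, 3, 747]
`print(a)` → prints [3, 7, 1, 3, 3, 747]
`print(b)` → prints [3, 7, 1, 3, 3]

Answer:
[3, 7, 1, 3, 3, 747]
[3, 7, 1, 3, 3]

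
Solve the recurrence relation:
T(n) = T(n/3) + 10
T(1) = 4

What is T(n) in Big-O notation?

Each step divides n by 3 and adds 10. After log_3(n) steps we reach T(1)=4. So T(n) = 10·log_3(n) + 4 = O(log n).

Answer: O(log n)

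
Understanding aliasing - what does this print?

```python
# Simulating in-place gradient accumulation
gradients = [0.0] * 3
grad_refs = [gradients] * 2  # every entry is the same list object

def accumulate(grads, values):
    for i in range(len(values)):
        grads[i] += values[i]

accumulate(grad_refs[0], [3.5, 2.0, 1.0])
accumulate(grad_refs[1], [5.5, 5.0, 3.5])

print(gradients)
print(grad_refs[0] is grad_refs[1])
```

Key concept: gradient accumulation aliasing.
Step by step:
`gradients = [0.0] * 3` → gradients = [0.0, 0.0, 0.0]
`grad_refs = [gradients] * 2` → grad_refs = [[0.0, 0.0, 0.0], [0.0, 0.0, 0.0]]
`accumulate(grad_refs[0], [3.5, 2.0, 1.0])` → gradients = [3.5, 2.0, 1.0]; grad_refs = [[3.5, 2.0, 1.0], [3.5, 2.0, 1.0]]
`accumulate(grad_refs[1], [5.5, 5.0, 3.5])` → gradients = [9.0, 7.0, 4.5]; grad_refs = [[9.0, 7.0, 4.5], [9.0, 7.0, 4.5]]
`print(gradients)` → prints [9.0, 7.0, 4.5]
`print(grad_refs[0] is grad_refs[1])` → prints True

Answer:
[9.0, 7.0, 4.5]
True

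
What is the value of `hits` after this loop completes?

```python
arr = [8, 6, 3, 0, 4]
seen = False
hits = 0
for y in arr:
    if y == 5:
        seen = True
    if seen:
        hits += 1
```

Count elements after first 5 in [8, 6, 3, 0, 4]
`hits` takes the values: 0

Answer: 0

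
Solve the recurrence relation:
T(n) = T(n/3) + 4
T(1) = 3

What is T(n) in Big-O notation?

Each step divides n by 3 and adds 4. After log_3(n) steps we reach T(1)=3. So T(n) = 4·log_3(n) + 3 = O(log n).

Answer: O(log n)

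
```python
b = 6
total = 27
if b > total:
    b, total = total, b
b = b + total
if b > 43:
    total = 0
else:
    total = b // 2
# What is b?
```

Trace:
`b = 6` → b = 6
`total = 27` → total = 27
`if b > total: ...` → b > total is False → no variable changes
`b = b + total` → b = 33
`if b > 43: ...` → b > 43 is False, take else branch → total = 16
So b = 33

Answer: 33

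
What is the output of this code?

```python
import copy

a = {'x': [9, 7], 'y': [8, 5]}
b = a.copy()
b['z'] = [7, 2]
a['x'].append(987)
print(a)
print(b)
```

Key concept: shallow copy of dict with mutable values.
Step by step:
`a = {'x': [9, 7], 'y': [8, 5]}` → a = {'x': [9, 7], 'y': [8, 5]}
`b = a.copy()` → b = {'x': [9, 7], 'y': [8, 5]}
`b['z'] = [7, 2]` → b = {'x': [9, 7], 'y': [8, 5], 'z': [7, 2]}
`a['x'].append(987)` → a = {'x': [9, 7, 987], 'y': [8, 5]}; b = {'x': [9, 7, 987], 'y': [8, 5], 'z': [7, 2]}
`print(a)` → prints {'x': [9, 7, 987], 'y': [8, 5]}
`print(b)` → prints {'x': [9, 7, 987], 'y': [8, 5], 'z': [7, 2]}

Answer:
{'x': [9, 7, 987], 'y': [8, 5]}
{'x': [9, 7, 987], 'y': [8, 5], 'z': [7, 2]}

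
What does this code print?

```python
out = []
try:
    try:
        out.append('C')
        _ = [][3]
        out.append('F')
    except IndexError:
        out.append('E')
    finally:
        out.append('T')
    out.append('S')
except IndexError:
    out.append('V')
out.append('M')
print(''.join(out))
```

Execution trace: 'C' (inner try body) → 'E' (inner except IndexError) → 'T' (inner finally) → 'S' (try body, no exception) → 'M' (after the try/except). Output: CETSM

Answer: CETSM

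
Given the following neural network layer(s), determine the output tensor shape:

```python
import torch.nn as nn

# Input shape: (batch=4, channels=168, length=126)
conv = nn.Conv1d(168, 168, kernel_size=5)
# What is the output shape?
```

Input: (4, 168, 126) -> Output: (4, 168, 122)

Answer: (4, 168, 122)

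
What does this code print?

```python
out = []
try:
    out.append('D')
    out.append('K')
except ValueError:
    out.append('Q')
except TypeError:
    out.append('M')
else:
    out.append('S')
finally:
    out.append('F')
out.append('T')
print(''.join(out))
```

Execution trace: 'D' (try body) → 'K' (try body, no exception) → 'S' (else) → 'F' (finally) → 'T' (after the try/except). Output: DKSFT

Answer: DKSFT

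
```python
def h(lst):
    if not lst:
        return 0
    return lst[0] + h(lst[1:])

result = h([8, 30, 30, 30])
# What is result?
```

8 + 30 + 30 + 30 + 0 = 98

Answer: 98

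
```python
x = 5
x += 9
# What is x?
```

Trace:
`x = 5` → x = 5
`x += 9` → x = 14
So x = 14

Answer: 14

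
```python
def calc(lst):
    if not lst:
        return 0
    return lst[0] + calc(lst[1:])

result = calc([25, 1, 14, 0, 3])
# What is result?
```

25 + 1 + 14 + 0 + 3 + 0 = 43

Answer: 43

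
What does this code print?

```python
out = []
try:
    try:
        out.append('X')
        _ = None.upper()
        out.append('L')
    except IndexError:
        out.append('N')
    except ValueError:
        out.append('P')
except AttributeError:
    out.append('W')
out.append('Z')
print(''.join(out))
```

Execution trace: 'X' (try body) → 'W' (outer except AttributeError) → 'Z' (after the try/except). Output: XWZ

Answer: XWZ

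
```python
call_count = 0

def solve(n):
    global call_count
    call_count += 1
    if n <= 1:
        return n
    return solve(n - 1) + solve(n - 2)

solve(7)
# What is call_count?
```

Calls(n) = 1 + Calls(n-1) + Calls(n-2); Calls(0)=Calls(1)=1. For n=7 this gives 41.

Answer: 41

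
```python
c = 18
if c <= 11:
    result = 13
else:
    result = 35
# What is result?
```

Trace:
`c = 18` → c = 18
`if c <= 11: ...` → c <= 11 is False, take else branch → result = 35
So result = 35

Answer: 35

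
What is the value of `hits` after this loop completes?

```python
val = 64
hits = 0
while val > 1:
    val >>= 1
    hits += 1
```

Count right shifts until 1
`hits` takes the values: 0 → 1 → 2 → 3 → 4 → 5 → 6

Answer: 6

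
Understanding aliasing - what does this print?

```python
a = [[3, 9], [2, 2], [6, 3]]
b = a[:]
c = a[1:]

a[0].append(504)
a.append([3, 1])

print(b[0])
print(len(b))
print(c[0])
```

Key concept: slice with nested mutation.
Step by step:
`a = [[3, 9], [2, 2], [6, 3]]` → a = [[3, 9], [2, 2], [6, 3]]
`b = a[:]` → b = [[3, 9], [2, 2], [6, 3]]
`c = a[1:]` → c = [[2, 2], [6, 3]]
`a[0].append(504)` → a = [[3, 9, 504], [2, 2], [6, 3]]; b = [[3, 9, 504], [2, 2], [6, 3]]
`a.append([3, 1])` → a = [[3, 9, 504], [2, 2], [6, 3], [3, 1]]
`print(b[0])` → prints [3, 9, 504]
`print(len(b))` → prints 3
`print(c[0])` → prints [2, 2]

Answer:
[3, 9, 504]
3
[2, 2]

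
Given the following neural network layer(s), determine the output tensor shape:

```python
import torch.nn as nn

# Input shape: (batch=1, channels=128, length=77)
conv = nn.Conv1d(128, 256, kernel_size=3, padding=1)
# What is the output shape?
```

Input: (1, 128, 77) -> Output: (1, 256, 77)

Answer: (1, 256, 77)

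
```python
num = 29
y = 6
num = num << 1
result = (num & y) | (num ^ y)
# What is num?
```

Trace:
`num = 29` → num = 29
`y = 6` → y = 6
`num = num << 1` → num = 58
`result = (num & y) | (num ^ y)` → result = 62
So num = 58

Answer: 58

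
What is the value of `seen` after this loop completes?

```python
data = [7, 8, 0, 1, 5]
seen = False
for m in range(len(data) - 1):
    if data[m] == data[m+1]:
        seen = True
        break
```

Check consecutive duplicates in [7, 8, 0, 1, 5]
`seen` takes the values: False

Answer: False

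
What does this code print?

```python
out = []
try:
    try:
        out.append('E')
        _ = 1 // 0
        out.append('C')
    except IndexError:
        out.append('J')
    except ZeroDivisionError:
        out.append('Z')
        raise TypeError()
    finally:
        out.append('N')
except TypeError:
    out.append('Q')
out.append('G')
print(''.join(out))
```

Execution trace: 'E' (inner try body) → 'Z' (inner except ZeroDivisionError) → 'N' (inner finally) → 'Q' (outer except TypeError) → 'G' (after the try/except). Output: EZNQG

Answer: EZNQG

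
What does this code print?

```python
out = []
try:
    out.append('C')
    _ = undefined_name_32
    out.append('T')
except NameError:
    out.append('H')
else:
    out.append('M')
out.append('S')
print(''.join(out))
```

Execution trace: 'C' (try body) → 'H' (except NameError) → 'S' (after the try/except). Output: CHS

Answer: CHS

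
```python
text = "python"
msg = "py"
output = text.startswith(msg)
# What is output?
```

Trace:
`text = "python"` → text = 'python'
`msg = "py"` → msg = 'py'
`output = text.startswith(msg)` → output = True
So output = True

Answer: True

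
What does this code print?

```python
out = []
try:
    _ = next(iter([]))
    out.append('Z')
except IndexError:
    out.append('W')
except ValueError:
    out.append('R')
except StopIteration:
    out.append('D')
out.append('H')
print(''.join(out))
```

Execution trace: 'D' (except StopIteration) → 'H' (after the try/except). Output: DH

Answer: DH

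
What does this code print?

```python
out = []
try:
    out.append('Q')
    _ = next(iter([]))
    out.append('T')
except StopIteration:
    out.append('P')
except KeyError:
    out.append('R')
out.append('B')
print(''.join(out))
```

Execution trace: 'Q' (try body) → 'P' (except StopIteration) → 'B' (after the try/except). Output: QPB

Answer: QPB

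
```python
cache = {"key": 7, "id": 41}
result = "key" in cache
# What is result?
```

Trace:
`cache = {"key": 7, "id": 41}` → cache = {'key': 7, 'id': 41}
`result = "key" in cache` → result = True
So result = True

Answer: True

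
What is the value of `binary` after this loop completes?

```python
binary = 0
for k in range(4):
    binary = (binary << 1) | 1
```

Build 4 consecutive 1-bits: 0b1111
`binary` takes the values: 0 → 1 → 3 → 7 → 15

Answer: 15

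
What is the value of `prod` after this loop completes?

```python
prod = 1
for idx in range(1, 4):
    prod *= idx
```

3! = 6
`prod` takes the values: 1 → 2 → 6

Answer: 6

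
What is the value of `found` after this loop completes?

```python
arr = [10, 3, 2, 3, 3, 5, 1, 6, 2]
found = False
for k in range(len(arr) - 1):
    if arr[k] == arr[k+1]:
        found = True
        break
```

Check consecutive duplicates in [10, 3, 2, 3, 3, 5, 1, 6, 2]
`found` takes the values: False → True

Answer: True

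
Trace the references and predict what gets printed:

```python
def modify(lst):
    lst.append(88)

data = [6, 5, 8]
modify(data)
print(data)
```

Key concept: function modifies passed list.
Step by step:
`data = [6, 5, 8]` → data = [6, 5, 8]
`modify(data)` → data = [6, 5, 8, 88]
`print(data)` → prints [6, 5, 8, 88]

Answer: [6, 5, 8, 88]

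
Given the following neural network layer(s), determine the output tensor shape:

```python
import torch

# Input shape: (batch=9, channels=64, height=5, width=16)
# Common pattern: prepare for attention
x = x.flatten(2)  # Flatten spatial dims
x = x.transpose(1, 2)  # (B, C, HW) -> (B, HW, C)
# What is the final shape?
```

Input: (9, 64, 5, 16) -> after flatten(2): (9, 64, 80) -> Output: (9, 80, 64)

Answer: (9, 80, 64)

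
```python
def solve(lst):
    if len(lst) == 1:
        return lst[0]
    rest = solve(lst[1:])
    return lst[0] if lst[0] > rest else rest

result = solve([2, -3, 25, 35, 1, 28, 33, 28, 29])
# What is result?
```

Recursive max over [2, -3, 25, 35, 1, 28, 33, 28, 29] = 35

Answer: 35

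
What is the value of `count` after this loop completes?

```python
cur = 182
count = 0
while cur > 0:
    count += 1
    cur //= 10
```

Count digits by repeated division by 10
`count` takes the values: 0 → 1 → 2 → 3

Answer: 3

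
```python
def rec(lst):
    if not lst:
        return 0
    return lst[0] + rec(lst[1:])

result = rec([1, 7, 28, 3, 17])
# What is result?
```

1 + 7 + 28 + 3 + 17 + 0 = 56

Answer: 56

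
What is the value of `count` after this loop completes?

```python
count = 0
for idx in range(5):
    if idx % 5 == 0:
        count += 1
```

Count numbers divisible by 5 in range(5)
`count` takes the values: 0 → 1

Answer: 1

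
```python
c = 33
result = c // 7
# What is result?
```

Trace:
`c = 33` → c = 33
`result = c // 7` → result = 4
So result = 4

Answer: 4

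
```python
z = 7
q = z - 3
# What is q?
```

Trace:
`z = 7` → z = 7
`q = z - 3` → q = 4
So q = 4

Answer: 4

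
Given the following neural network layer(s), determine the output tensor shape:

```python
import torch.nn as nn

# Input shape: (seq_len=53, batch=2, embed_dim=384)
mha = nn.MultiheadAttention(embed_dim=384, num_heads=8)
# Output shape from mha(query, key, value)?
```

Input: (53, 2, 384) -> Output: (53, 2, 384)

Answer: (53, 2, 384)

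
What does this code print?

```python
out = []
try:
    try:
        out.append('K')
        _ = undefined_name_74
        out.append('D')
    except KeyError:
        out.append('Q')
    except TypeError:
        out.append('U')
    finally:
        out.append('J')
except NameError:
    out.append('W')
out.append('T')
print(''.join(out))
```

Execution trace: 'K' (try body) → 'J' (finally) → 'W' (outer except NameError) → 'T' (after the try/except). Output: KJWT

Answer: KJWT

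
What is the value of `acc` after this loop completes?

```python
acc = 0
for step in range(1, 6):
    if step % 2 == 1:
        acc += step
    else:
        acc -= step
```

Add odd, subtract even
`acc` takes the values: 0 → 1 → -1 → 2 → -2 → 3

Answer: 3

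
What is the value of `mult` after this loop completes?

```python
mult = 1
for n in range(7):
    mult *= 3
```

3^7 = 2187
`mult` takes the values: 1 → 3 → 9 → 27 → 81 → 243 → 729 → 2187

Answer: 2187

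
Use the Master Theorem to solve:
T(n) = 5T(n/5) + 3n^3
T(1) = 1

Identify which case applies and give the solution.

a=5, b=5, f(n)=3n^3. log_5(5) = 1. Since c=3 > 1 and the regularity condition holds (5(n/5)^3 = (5/5^3)n^3 with 5/5^3 < 1), Case 3 applies: T(n) = Θ(f(n)) = O(n^3).

Answer: O(n^3) - Case 3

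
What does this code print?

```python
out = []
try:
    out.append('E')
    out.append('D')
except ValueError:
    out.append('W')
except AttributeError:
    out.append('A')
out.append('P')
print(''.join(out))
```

Execution trace: 'E' (try body) → 'D' (try body, no exception) → 'P' (after the try/except). Output: EDP

Answer: EDP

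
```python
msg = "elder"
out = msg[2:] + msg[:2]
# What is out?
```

Trace:
`msg = "elder"` → msg = 'elder'
`out = msg[2:] + msg[:2]` → out = 'derel'
So out = 'derel'

Answer: 'derel'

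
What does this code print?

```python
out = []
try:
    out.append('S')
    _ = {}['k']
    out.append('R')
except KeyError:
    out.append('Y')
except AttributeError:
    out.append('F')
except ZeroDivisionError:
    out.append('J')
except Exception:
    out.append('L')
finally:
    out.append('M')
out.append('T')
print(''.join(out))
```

Execution trace: 'S' (try body) → 'Y' (except KeyError) → 'M' (finally) → 'T' (after the try/except). Output: SYMT

Answer: SYMT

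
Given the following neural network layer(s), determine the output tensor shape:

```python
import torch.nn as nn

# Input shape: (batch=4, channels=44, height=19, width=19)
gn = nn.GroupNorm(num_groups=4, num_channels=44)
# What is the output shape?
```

Input: (4, 44, 19, 19) -> Output: (4, 44, 19, 19)

Answer: (4, 44, 19, 19)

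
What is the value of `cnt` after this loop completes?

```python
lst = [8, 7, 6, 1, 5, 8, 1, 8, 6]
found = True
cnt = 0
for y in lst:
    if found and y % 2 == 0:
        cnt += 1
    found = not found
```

Count even values at even positions
`cnt` takes the values: 0 → 1 → 2 → 3

Answer: 3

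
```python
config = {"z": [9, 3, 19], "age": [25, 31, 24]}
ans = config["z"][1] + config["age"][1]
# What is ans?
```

Trace:
`config = {"z": [9, 3, 19], "age": [25, 31, 24]}` → config = {'z': [9, 3, 19], 'age': [25, 31, 24]}
`ans = config["z"][1] + config["age"][1]` → ans = 34
So ans = 34

Answer: 34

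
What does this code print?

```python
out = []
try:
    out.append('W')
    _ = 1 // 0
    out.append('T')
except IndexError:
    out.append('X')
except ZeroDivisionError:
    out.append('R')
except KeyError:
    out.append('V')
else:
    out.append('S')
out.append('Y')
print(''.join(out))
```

Execution trace: 'W' (try body) → 'R' (except ZeroDivisionError) → 'Y' (after the try/except). Output: WRY

Answer: WRY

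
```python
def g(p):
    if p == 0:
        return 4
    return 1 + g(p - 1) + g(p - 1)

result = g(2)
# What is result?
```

g(p) = 1 + 2·g(p-1), g(0)=4. Closed form: (4+1)·2^2 - 1 = 19.

Answer: 19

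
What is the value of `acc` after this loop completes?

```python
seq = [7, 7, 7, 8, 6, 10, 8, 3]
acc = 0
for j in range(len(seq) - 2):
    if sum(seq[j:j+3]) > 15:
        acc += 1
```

Count windows with sum > 15
`acc` takes the values: 0 → 1 → 2 → 3 → 4 → 5 → 6

Answer: 6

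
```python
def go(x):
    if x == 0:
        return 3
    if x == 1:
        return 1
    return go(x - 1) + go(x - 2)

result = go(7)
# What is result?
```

Build up from base cases: go(0)=3, go(1)=1, go(2)=4, go(3)=5, go(4)=9, go(5)=14, go(6)=23, ..., go(7)=37

Answer: 37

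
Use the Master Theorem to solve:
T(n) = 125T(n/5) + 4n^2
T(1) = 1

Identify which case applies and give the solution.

a=125, b=5, f(n)=4n^2. log_5(125) = 3. Since c=2 < 3, Case 1 applies: T(n) = Θ(n^log_b(a)) = O(n^3).

Answer: O(n^3) - Case 1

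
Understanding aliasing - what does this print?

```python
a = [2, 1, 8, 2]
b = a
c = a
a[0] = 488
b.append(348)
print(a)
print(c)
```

Key concept: multiple aliases.
Step by step:
`a = [2, 1, 8, 2]` → a = [2, 1, 8, 2]
`b = a` → b = [2, 1, 8, 2] (same object as a)
`c = a` → c = [2, 1, 8, 2] (same object as a, b)
`a[0] = 488` → a = [488, 1, 8, 2] (same object as b, c); b = [488, 1, 8, 2] (same object as a, c); c = [488, 1, 8, 2] (same object as a, b)
`b.append(348)` → a = [488, 1, 8, 2, 348] (same object as b, c); b = [488, 1, 8, 2, 348] (same object as a, c); c = [488, 1, 8, 2, 348] (same object as a, b)
`print(a)` → prints [488, 1, 8, 2, 348]
`print(c)` → prints [488, 1, 8, 2, 348]

Answer:
[488, 1, 8, 2, 348]
[488, 1, 8, 2, 348]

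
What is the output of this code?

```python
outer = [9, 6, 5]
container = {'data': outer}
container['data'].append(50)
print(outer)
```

Key concept: dict holds reference to list.
Step by step:
`outer = [9, 6, 5]` → outer = [9, 6, 5]
`container = {'data': outer}` → container = {'data': [9, 6, 5]}
`container['data'].append(50)` → outer = [9, 6, 5, 50]; container = {'data': [9, 6, 5, 50]}
`print(outer)` → prints [9, 6, 5, 50]

Answer: [9, 6, 5, 50]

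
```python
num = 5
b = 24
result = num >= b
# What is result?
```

Trace:
`num = 5` → num = 5
`b = 24` → b = 24
`result = num >= b` → result = False
So result = False

Answer: False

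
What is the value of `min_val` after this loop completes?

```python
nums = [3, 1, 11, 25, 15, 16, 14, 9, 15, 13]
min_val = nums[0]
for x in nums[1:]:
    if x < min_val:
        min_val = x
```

Minimum of [3, 1, 11, 25, 15, 16, 14, 9, 15, 13]
`min_val` takes the values: 3 → 1

Answer: 1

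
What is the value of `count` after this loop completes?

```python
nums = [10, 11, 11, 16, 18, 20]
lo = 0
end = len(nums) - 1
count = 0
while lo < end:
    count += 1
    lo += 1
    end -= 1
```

Iterations until pointers meet (list length 6)
`count` takes the values: 0 → 1 → 2 → 3

Answer: 3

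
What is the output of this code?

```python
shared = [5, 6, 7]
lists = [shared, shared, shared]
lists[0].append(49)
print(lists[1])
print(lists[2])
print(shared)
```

Key concept: list of same reference.
Step by step:
`shared = [5, 6, 7]` → shared = [5, 6, 7]
`lists = [shared, shared, shared]` → lists = [[5, 6, 7], [5, 6, 7], [5, 6, 7]]
`lists[0].append(49)` → shared = [5, 6, 7, 49]; lists = [[5, 6, 7, 49], [5, 6, 7, 49], [5, 6, 7, 49]]
`print(lists[1])` → prints [5, 6, 7, 49]
`print(lists[2])` → prints [5, 6, 7, 49]
`print(shared)` → prints [5, 6, 7, 49]

Answer:
[5, 6, 7, 49]
[5, 6, 7, 49]
[5, 6, 7, 49]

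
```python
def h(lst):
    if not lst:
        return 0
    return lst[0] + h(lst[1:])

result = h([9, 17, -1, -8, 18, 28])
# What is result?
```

9 + 17 + (-1) + (-8) + 18 + 28 + 0 = 63

Answer: 63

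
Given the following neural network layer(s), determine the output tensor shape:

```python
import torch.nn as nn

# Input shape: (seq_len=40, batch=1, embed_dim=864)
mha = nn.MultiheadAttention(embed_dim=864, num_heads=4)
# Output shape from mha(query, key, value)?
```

Input: (40, 1, 864) -> Output: (40, 1, 864)

Answer: (40, 1, 864)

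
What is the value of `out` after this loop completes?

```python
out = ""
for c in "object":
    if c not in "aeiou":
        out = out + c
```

Remove vowels from 'object'
`out` takes the values: "" → "b" → "bj" → "bjc" → "bjct"

Answer: "bjct"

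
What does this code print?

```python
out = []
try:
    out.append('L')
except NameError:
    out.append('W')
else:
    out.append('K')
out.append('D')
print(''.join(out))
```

Execution trace: 'L' (try body, no exception) → 'K' (else) → 'D' (after the try/except). Output: LKD

Answer: LKD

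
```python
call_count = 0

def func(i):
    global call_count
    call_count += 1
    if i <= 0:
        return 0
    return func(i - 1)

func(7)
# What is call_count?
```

Linear recursion stepping by 1: 8 calls from i=7 down to ≤0.

Answer: 8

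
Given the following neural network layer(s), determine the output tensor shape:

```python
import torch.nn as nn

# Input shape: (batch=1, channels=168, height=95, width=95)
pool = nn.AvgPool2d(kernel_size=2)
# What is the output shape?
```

Input: (1, 168, 95, 95) -> Output: (1, 168, 47, 47)

Answer: (1, 168, 47, 47)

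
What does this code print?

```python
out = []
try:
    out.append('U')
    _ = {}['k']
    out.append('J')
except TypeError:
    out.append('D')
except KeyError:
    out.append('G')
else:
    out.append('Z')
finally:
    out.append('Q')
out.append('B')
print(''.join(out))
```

Execution trace: 'U' (try body) → 'G' (except KeyError) → 'Q' (finally) → 'B' (after the try/except). Output: UGQB

Answer: UGQB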